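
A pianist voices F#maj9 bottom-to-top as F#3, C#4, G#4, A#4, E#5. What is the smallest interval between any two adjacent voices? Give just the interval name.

Adjacent intervals: F#3→C#4 = perfect fifth; C#4→G#4 = perfect fifth; G#4→A#4 = major second; A#4→E#5 = perfect fifth.
The smallest is G#4 to A#4, a major second (2 semitones).

major second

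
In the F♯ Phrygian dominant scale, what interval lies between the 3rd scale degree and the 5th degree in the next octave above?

minor tenth

Spelling the F♯ Phrygian dominant scale: F♯ G A♯ B C♯ D E.
The 3rd scale degree is A♯ and the degree 5 (up an octave) is C♯.
A♯ up to C♯ is 15 semitones, a half step narrower than a major tenth, so the interval is minor.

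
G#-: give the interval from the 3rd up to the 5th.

The chord tones of G#min (G# minor) are G#, B, D#.
That puts B below D#.
Counting 3 letters and 4 half steps from B gives a major third.

major third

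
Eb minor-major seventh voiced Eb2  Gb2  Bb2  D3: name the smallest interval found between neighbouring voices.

Adjacent intervals: Eb2→Gb2 = minor third; Gb2→Bb2 = major third; Bb2→D3 = major third.
The smallest is Eb2 to Gb2, a minor third (3 semitones).

minor 3rd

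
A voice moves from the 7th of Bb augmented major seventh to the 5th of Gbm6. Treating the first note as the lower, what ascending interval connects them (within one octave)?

diminished 4th

The 7th of Bb augmented major seventh is A; the 5th of Gbm6 is Db.
4 letter names make it a fourth; at 4 semitones (a half step narrower than perfect) the quality is diminished.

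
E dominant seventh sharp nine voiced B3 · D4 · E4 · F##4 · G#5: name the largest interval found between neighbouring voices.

Adjacent intervals: B3→D4 = minor third; D4→E4 = major second; E4→F##4 = augmented second; F##4→G#5 = minor ninth.
The largest is F##4 to G#5, a minor ninth (13 semitones).

minor ninth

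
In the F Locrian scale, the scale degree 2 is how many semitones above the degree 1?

1

The scale is F G♭ A♭ B♭ C♭ D♭ E♭.
F up to G♭ is a minor second — 1 semitone.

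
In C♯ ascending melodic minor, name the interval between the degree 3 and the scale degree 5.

Spelling C♯ ascending melodic minor: C♯ D♯ E F♯ G♯ A♯ B♯.
Degree 3 = E; scale degree 5 = G♯.
E up to G♯ spans 3 letter names and 4 semitones — a major third.

major 3rd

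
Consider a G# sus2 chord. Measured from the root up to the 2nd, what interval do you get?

Spelling the chord: G# A# D#.
The root is G# and the 2nd is A#.
G# up to A# spans 2 letter names and 2 semitones — a major second.

M2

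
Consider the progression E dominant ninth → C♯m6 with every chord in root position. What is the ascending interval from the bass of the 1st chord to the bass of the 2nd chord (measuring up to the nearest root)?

major 6th

The roots are E and C♯.
E up to C♯ spans 6 letter names and 9 semitones — a major sixth.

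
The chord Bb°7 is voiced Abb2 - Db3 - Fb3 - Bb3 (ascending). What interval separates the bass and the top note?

The outer voices are Abb2 and Bb3.
9 letter names make it a ninth; at 15 semitones (a half step wider than major) the quality is augmented.

augmented ninth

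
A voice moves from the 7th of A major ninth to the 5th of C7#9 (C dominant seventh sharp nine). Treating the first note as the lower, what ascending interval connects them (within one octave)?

diminished octave

A major ninth has G♯ as its 7th, and C7#9 (C dominant seventh sharp nine) has G as its 5th.
G♯ up to G is 11 semitones, a half step narrower than a perfect octave, so the interval is diminished.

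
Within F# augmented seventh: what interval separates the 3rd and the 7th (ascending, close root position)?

F#+7: F#, A#, C##, E.
That puts A# below E.
A# up to E is 6 semitones, a half step narrower than a perfect fifth, so the interval is diminished.

diminished fifth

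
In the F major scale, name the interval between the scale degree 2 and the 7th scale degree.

Spelling the F major scale: F G A Bb C D E.
The scale degree 2 is G and the scale degree 7 is E.
Counting 6 letters and 9 half steps from G gives a major sixth.

major 6th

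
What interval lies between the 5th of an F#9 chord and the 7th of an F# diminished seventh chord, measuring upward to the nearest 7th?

The 5th of F#9 is C#; the 7th of F# diminished seventh is Eb.
C# up to Eb is 2 semitones, a whole step narrower than a major third, so the interval is diminished.

diminished third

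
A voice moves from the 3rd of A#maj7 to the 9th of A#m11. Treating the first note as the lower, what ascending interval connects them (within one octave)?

The 3rd of A#maj7 is C##; the 9th of A#m11 is B#.
From C## to B#: 10 semitones over a seventh = minor.

minor 7th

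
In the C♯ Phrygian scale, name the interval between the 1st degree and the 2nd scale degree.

Spelling the C♯ Phrygian scale: C♯ D E F♯ G♯ A B.
So we need the interval from C♯ up to D.
2 letter names make it a second; at 1 semitone (a half step narrower than major) the quality is minor.

minor second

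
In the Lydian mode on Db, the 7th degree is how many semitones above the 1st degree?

11

The scale is Db Eb F G Ab Bb C.
Db up to C is a major seventh — 11 semitones.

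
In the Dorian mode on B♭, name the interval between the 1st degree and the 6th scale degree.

major sixth

The scale runs B♭ C D♭ E♭ F G A♭.
That puts B♭ below G.
From B♭ to G is 9 semitones, exactly the major sixth.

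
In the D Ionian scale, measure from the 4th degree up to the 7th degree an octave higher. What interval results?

D major: D E F# G A B C#.
The 4th degree is G and the 7th scale degree (up an octave) is C#.
G up to C# is 18 semitones, a half step wider than a perfect eleventh, so the interval is augmented.

augmented eleventh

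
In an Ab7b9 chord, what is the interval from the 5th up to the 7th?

minor 3rd

Ab dominant seventh flat nine: Ab C Eb Gb Bbb.
That puts Eb below Gb.
From Eb to Gb: 3 semitones over a third = minor.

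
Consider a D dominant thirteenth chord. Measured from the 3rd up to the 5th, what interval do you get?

minor third

D13 (D dominant thirteenth): D-F#-A-C-E-B.
3rd = F#; 5th = A.
3 letter names make it a third; at 3 semitones (a half step narrower than major) the quality is minor.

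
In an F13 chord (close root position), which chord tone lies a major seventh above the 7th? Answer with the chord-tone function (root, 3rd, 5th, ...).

13th

The chord tones of F13 are F–A–C–Eb–G–D.
The 7th is Eb. A major seventh above Eb is D.
D is the chord's 13th.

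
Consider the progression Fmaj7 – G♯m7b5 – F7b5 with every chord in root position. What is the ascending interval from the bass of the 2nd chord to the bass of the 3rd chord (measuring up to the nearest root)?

diminished 7th

The roots are G♯ and F.
G♯ up to F is 9 semitones, a whole step narrower than a major seventh, so the interval is diminished.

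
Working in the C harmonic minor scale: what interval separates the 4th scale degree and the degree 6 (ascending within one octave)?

Spelling the C harmonic minor scale: C D Eb F G Ab B.
So we need the interval from F up to Ab.
3 letter names make it a third; at 3 semitones (a half step narrower than major) the quality is minor.

minor third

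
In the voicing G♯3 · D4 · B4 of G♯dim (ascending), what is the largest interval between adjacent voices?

major sixth

Adjacent intervals: G♯3→D4 = diminished fifth; D4→B4 = major sixth.
The largest is D4 to B4, a major sixth (9 semitones).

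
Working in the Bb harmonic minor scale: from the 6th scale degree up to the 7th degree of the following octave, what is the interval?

augmented ninth

Spelling the Bb harmonic minor scale: Bb C Db Eb F Gb A.
So we need the interval from Gb up to A.
9 letter names make it a ninth; at 15 semitones (a half step wider than major) the quality is augmented.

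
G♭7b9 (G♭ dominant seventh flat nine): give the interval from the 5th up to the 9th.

d5

G♭7b9 is spelled G♭, B♭, D♭, F♭, A𝄫.
5th = D♭; 9th = A𝄫.
D♭ up to A𝄫 is 6 semitones, a half step narrower than a perfect fifth, so the interval is diminished.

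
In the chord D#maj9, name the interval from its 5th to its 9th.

P5

The chord tones of D#maj9 are D#-F##-A#-C##-E#.
5th = A#; 9th = E#.
Counting 5 letters and 7 half steps from A# gives a perfect fifth.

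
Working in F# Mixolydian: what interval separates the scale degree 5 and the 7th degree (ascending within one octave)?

F# mixolydian: F# G# A# B C# D# E.
So we need the interval from C# up to E.
From C# to E: 3 semitones over a third = minor.

minor third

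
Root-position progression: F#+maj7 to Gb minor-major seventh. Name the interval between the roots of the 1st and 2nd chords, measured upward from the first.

d2

The roots are F# and Gb.
From F# to Gb: 0 semitones over a second = diminished.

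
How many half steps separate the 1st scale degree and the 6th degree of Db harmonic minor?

8

The scale is Db Eb Fb Gb Ab Bbb C.
Db up to Bbb is a minor sixth — 8 semitones.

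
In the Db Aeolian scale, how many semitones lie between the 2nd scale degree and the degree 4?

3

The scale is Db Eb Fb Gb Ab Bbb Cb.
Eb up to Gb is a minor third — 3 semitones.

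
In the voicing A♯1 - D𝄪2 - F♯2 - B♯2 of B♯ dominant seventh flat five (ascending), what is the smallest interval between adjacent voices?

Adjacent intervals: A♯1→D𝄪2 = augmented fourth; D𝄪2→F♯2 = diminished third; F♯2→B♯2 = augmented fourth.
The smallest is D𝄪2 to F♯2, a diminished third (2 semitones).

diminished third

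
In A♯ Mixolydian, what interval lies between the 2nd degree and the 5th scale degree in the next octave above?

Spelling A♯ Mixolydian: A♯ B♯ C𝄪 D♯ E♯ F𝄪 G♯.
The 2nd degree is B♯ and the 5th scale degree (up an octave) is E♯.
From B♯ to E♯ is 17 semitones, exactly the perfect eleventh.

perfect eleventh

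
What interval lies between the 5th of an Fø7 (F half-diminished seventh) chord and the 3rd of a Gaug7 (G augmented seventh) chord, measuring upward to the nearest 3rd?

augmented seventh

The 5th of Fø7 (F half-diminished seventh) is C♭; the 3rd of Gaug7 (G augmented seventh) is B.
From C♭ to B: 12 semitones over a seventh = augmented.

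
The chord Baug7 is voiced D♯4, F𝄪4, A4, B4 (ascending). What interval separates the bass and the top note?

minor 6th

The outer voices are D♯4 and B4.
D♯ up to B is 8 semitones, a half step narrower than a major sixth, so the interval is minor.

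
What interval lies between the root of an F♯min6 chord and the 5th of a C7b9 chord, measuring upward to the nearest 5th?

F♯min6 has F♯ as its root, and C7b9 has G as its 5th.
2 letter names make it a second; at 1 semitone (a half step narrower than major) the quality is minor.

minor 2nd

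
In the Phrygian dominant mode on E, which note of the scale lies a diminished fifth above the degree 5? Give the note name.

F

The scale is E F G# A B C D.
The degree 5 is B; a diminished fifth above that is F — scale degree 2.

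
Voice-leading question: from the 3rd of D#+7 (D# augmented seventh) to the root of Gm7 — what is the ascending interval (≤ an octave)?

D#+7 (D# augmented seventh) has F## as its 3rd, and Gm7 has G as its root.
F## up to G is 0 semitones, a whole step narrower than a major second, so the interval is diminished.

d2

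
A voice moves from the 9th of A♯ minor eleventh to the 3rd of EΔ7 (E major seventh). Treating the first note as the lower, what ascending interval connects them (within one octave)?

minor sixth

The 9th of A♯ minor eleventh is B♯; the 3rd of EΔ7 (E major seventh) is G♯.
6 letter names make it a sixth; at 8 semitones (a half step narrower than major) the quality is minor.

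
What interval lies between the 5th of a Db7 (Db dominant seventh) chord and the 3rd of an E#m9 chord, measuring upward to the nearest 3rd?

augmented seventh

The 5th of Db7 (Db dominant seventh) is Ab; the 3rd of E#m9 is G#.
From Ab to G#: 12 semitones over a seventh = augmented.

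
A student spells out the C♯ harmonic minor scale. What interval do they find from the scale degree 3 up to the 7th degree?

C♯ harmonic minor: C♯ D♯ E F♯ G♯ A B♯.
The scale degree 3 is E and the degree 7 is B♯.
5 letter names make it a fifth; at 8 semitones (a half step wider than perfect) the quality is augmented.

A5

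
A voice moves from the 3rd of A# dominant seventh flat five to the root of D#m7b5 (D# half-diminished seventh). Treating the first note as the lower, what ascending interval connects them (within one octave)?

The 3rd of A# dominant seventh flat five is C##; the root of D#m7b5 (D# half-diminished seventh) is D#.
C## up to D# is 1 semitone, a half step narrower than a major second, so the interval is minor.

minor second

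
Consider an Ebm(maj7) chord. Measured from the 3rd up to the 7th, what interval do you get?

Ebm(maj7) is spelled Eb–Gb–Bb–D.
That puts Gb below D.
Gb up to D is 8 semitones, a half step wider than a perfect fifth, so the interval is augmented.

augmented 5th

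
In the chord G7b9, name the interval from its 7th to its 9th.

m3

G7b9: G–B–D–F–A♭.
7th = F; 9th = A♭.
3 letter names make it a third; at 3 semitones (a half step narrower than major) the quality is minor.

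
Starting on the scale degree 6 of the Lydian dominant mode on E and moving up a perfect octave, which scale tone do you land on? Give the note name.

The scale is E F# G# A# B C# D.
The scale degree 6 is C#; a perfect octave above that is C# — scale degree 6.

C#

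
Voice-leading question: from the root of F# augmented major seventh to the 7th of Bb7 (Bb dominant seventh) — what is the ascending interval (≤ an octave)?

The root of F# augmented major seventh is F#; the 7th of Bb7 (Bb dominant seventh) is Ab.
F# up to Ab is 2 semitones, a whole step narrower than a major third, so the interval is diminished.

diminished 3rd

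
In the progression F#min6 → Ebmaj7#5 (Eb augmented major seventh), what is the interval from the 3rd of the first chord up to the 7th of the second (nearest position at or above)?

perfect fourth

The 3rd of F#min6 is A; the 7th of Ebmaj7#5 (Eb augmented major seventh) is D.
A up to D spans 4 letter names and 5 semitones — a perfect fourth.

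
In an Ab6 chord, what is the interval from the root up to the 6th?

The chord tones of Ab6 (Ab major sixth) are Ab-C-Eb-F.
The root is Ab and the 6th is F.
From Ab to F is 9 semitones, exactly the major sixth.

major 6th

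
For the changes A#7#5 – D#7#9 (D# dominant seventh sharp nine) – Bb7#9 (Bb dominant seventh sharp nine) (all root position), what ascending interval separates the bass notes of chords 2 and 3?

diminished sixth

The roots are D# and Bb.
6 letter names make it a sixth; at 7 semitones (a whole step narrower than major) the quality is diminished.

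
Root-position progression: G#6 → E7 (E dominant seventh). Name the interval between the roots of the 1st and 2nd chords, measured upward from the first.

minor 6th

The roots are G# and E.
6 letter names make it a sixth; at 8 semitones (a half step narrower than major) the quality is minor.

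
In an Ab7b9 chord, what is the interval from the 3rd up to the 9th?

diminished seventh

The chord tones of Ab7b9 are Ab, C, Eb, Gb, Bbb.
So we need the interval from C up to Bbb.
7 letter names make it a seventh; at 9 semitones (a whole step narrower than major) the quality is diminished.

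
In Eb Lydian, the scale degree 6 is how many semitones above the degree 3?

The scale is Eb F G A Bb C D.
G up to C is a perfect fourth — 5 semitones.

5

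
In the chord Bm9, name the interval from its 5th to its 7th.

m3

Bm9 (B minor ninth) is spelled B-D-F#-A-C#.
The 5th is F# and the 7th is A.
F# up to A is 3 semitones, a half step narrower than a major third, so the interval is minor.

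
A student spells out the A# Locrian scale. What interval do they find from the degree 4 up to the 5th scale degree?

A# locrian: A# B C# D# E F# G#.
That puts D# below E.
D# up to E is 1 semitone, a half step narrower than a major second, so the interval is minor.

minor 2nd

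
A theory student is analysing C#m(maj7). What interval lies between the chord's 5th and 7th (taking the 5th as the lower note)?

Spelling the chord: C#-E-G#-B#.
The 5th is G# and the 7th is B#.
From G# to B# is 4 semitones, exactly the major third.

M3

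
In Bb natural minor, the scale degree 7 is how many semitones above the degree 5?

3

The scale is Bb C Db Eb F Gb Ab.
F up to Ab is a minor third — 3 semitones.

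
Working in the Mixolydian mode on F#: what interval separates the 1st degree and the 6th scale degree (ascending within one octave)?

The scale runs F# G# A# B C# D# E.
The 1st degree is F# and the scale degree 6 is D#.
F# up to D# spans 6 letter names and 9 semitones — a major sixth.

M6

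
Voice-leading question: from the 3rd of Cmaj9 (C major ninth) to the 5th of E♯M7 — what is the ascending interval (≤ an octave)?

The 3rd of Cmaj9 (C major ninth) is E; the 5th of E♯M7 is B♯.
From E to B♯: 8 semitones over a fifth = augmented.

augmented 5th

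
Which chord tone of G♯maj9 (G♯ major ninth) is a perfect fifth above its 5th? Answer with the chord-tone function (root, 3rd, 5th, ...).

Spelling the chord: G♯ B♯ D♯ F𝄪 A♯.
The 5th is D♯. A perfect fifth above D♯ is A♯.
A♯ is the chord's 9th.

9th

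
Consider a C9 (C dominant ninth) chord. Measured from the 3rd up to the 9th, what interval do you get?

minor seventh

The chord tones of C9 (C dominant ninth) are C E G Bb D.
3rd = E; 9th = D.
7 letter names make it a seventh; at 10 semitones (a half step narrower than major) the quality is minor.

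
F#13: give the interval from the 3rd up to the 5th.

m3

Spelling the chord: F#-A#-C#-E-G#-D#.
The 3rd is A# and the 5th is C#.
3 letter names make it a third; at 3 semitones (a half step narrower than major) the quality is minor.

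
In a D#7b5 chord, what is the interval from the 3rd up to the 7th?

The chord tones of D#7b5 (D# dominant seventh flat five) are D#-F##-A-C#.
That puts F## below C#.
From F## to C#: 6 semitones over a fifth = diminished.

diminished fifth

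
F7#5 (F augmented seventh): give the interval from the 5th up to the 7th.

diminished third

Spelling the chord: F A C# Eb.
5th = C#; 7th = Eb.
C# up to Eb is 2 semitones, a whole step narrower than a major third, so the interval is diminished.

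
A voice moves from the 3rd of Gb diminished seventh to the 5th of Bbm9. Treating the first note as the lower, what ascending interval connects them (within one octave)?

Gb diminished seventh has Bbb as its 3rd, and Bbm9 has F as its 5th.
5 letter names make it a fifth; at 8 semitones (a half step wider than perfect) the quality is augmented.

augmented fifth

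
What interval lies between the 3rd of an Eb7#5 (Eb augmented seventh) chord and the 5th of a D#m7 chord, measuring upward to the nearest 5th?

augmented 2nd

The 3rd of Eb7#5 (Eb augmented seventh) is G; the 5th of D#m7 is A#.
From G to A#: 3 semitones over a second = augmented.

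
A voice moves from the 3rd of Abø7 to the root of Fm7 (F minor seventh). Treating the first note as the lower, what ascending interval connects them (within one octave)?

augmented 4th

Abø7 has Cb as its 3rd, and Fm7 (F minor seventh) has F as its root.
Cb up to F is 6 semitones, a half step wider than a perfect fourth, so the interval is augmented.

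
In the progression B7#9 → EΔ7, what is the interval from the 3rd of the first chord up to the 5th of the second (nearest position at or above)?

B7#9 has D♯ as its 3rd, and EΔ7 has B as its 5th.
From D♯ to B: 8 semitones over a sixth = minor.

minor 6th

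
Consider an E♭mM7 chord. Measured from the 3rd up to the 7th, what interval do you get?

E♭mM7: E♭ G♭ B♭ D.
The 3rd is G♭ and the 7th is D.
5 letter names make it a fifth; at 8 semitones (a half step wider than perfect) the quality is augmented.

augmented fifth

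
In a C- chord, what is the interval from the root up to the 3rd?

Cm (C minor): C Eb G.
The root is C and the 3rd is Eb.
C up to Eb is 3 semitones, a half step narrower than a major third, so the interval is minor.

minor third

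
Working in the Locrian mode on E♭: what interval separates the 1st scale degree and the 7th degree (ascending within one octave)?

The scale runs E♭ F♭ G♭ A♭ B𝄫 C♭ D♭.
The 1st scale degree is E♭ and the 7th degree is D♭.
E♭ up to D♭ is 10 semitones, a half step narrower than a major seventh, so the interval is minor.

minor seventh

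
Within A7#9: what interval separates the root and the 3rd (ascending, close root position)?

major 3rd

A7#9 (A dominant seventh sharp nine) is spelled A–C#–E–G–B#.
The root is A and the 3rd is C#.
A up to C# spans 3 letter names and 4 semitones — a major third.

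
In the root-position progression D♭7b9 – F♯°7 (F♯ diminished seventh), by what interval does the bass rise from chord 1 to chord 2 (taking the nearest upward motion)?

augmented 3rd

The roots are D♭ and F♯.
From D♭ to F♯: 5 semitones over a third = augmented.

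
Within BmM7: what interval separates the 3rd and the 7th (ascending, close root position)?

augmented fifth

Bm(maj7) is spelled B, D, F#, A#.
3rd = D; 7th = A#.
5 letter names make it a fifth; at 8 semitones (a half step wider than perfect) the quality is augmented.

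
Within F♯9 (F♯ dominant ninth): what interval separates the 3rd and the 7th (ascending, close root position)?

Spelling the chord: F♯ A♯ C♯ E G♯.
The 3rd is A♯ and the 7th is E.
A♯ up to E is 6 semitones, a half step narrower than a perfect fifth, so the interval is diminished.

d5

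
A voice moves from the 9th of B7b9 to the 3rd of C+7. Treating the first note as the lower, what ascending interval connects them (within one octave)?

B7b9 has C as its 9th, and C+7 has E as its 3rd.
Counting 3 letters and 4 half steps from C gives a major third.

M3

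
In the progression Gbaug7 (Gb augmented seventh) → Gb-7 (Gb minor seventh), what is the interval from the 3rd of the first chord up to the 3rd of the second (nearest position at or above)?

d8

Gbaug7 (Gb augmented seventh) has Bb as its 3rd, and Gb-7 (Gb minor seventh) has Bbb as its 3rd.
Bb up to Bbb is 11 semitones, a half step narrower than a perfect octave, so the interval is diminished.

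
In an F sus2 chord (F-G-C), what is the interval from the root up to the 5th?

perfect fifth

The root is F and the 5th is C.
F up to C spans 5 letter names and 7 semitones — a perfect fifth.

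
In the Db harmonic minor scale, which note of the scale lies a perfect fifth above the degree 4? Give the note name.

Db

The scale is Db Eb Fb Gb Ab Bbb C.
The degree 4 is Gb; a perfect fifth above that is Db — scale degree 1.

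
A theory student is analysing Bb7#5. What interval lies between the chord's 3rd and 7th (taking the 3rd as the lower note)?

diminished fifth

Bb+7 is spelled Bb D F# Ab.
So we need the interval from D up to Ab.
5 letter names make it a fifth; at 6 semitones (a half step narrower than perfect) the quality is diminished.
That tritone between 3rd and 7th is what gives the dominant seventh its pull toward resolution.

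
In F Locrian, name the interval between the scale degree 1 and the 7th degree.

minor 7th

The scale runs F Gb Ab Bb Cb Db Eb.
That puts F below Eb.
From F to Eb: 10 semitones over a seventh = minor.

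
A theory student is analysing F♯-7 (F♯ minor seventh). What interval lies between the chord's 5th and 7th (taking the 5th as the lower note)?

m3

The chord tones of F♯ minor seventh are F♯-A-C♯-E.
The 5th is C♯ and the 7th is E.
3 letter names make it a third; at 3 semitones (a half step narrower than major) the quality is minor.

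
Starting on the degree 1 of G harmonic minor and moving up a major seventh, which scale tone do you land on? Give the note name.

F#

The scale is G A B♭ C D E♭ F♯.
The degree 1 is G; a major seventh above that is F♯ — scale degree 7.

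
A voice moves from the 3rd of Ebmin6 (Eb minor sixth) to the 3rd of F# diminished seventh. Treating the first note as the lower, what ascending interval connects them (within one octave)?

Ebmin6 (Eb minor sixth) has Gb as its 3rd, and F# diminished seventh has A as its 3rd.
From Gb to A: 3 semitones over a second = augmented.

augmented second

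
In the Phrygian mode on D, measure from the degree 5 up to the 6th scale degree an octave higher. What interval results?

The scale runs D Eb F G A Bb C.
So we need the interval from A up to Bb.
From A to Bb: 13 semitones over a ninth = minor.

minor ninth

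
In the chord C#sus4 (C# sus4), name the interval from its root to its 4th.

C#sus4 (C# sus4) is spelled C#, F#, G#.
Root = C#; 4th = F#.
C# up to F# spans 4 letter names and 5 semitones — a perfect fourth.

perfect fourth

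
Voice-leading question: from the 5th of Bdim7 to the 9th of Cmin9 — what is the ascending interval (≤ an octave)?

M6

The 5th of Bdim7 is F; the 9th of Cmin9 is D.
From F to D is 9 semitones, exactly the major sixth.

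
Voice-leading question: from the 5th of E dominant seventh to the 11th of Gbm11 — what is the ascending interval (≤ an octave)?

diminished second

E dominant seventh has B as its 5th, and Gbm11 has Cb as its 11th.
2 letter names make it a second; at 0 semitones (a whole step narrower than major) the quality is diminished.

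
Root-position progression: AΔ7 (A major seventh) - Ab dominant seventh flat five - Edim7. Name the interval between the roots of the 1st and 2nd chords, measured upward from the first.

d8

The roots are A and Ab.
A up to Ab is 11 semitones, a half step narrower than a perfect octave, so the interval is diminished.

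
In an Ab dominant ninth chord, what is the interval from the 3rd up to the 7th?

Ab9 (Ab dominant ninth): Ab-C-Eb-Gb-Bb.
So we need the interval from C up to Gb.
From C to Gb: 6 semitones over a fifth = diminished.
This 3–7 tritone is the characteristic tension at the heart of the dominant sound.

d5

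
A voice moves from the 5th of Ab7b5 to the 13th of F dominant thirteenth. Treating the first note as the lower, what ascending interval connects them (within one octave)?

A7

Ab7b5 has Ebb as its 5th, and F dominant thirteenth has D as its 13th.
From Ebb to D: 12 semitones over a seventh = augmented.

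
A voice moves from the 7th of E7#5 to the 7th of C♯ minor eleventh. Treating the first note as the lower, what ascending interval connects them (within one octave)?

major 6th

E7#5 has D as its 7th, and C♯ minor eleventh has B as its 7th.
Counting 6 letters and 9 half steps from D gives a major sixth.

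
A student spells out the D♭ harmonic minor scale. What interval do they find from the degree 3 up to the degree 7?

D♭ harmonic minor: D♭ E♭ F♭ G♭ A♭ B𝄫 C.
So we need the interval from F♭ up to C.
From F♭ to C: 8 semitones over a fifth = augmented.

augmented 5th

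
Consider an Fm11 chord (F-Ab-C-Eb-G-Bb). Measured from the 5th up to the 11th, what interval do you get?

That puts C below Bb.
From C to Bb: 10 semitones over a seventh = minor.

minor seventh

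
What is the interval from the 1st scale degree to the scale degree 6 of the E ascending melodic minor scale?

major sixth

The scale runs E F♯ G A B C♯ D♯.
So we need the interval from E up to C♯.
E up to C♯ spans 6 letter names and 9 semitones — a major sixth.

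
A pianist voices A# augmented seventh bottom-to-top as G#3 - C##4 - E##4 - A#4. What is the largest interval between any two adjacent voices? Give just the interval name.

augmented fourth

Adjacent intervals: G#3→C##4 = augmented fourth; C##4→E##4 = major third; E##4→A#4 = diminished fourth.
The largest is G#3 to C##4, an augmented fourth (6 semitones).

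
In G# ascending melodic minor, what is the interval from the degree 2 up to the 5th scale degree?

perfect fourth

The scale runs G# A# B C# D# E# F##.
That puts A# below D#.
Counting 4 letters and 5 half steps from A# gives a perfect fourth.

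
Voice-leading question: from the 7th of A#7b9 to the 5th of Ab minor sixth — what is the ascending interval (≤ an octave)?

The 7th of A#7b9 is G#; the 5th of Ab minor sixth is Eb.
6 letter names make it a sixth; at 7 semitones (a whole step narrower than major) the quality is diminished.

diminished sixth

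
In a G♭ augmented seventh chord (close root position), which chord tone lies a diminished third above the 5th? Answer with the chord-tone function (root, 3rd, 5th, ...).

7th

Spelling the chord: G♭, B♭, D, F♭.
The 5th is D. A diminished third above D is F♭.
F♭ is the chord's 7th.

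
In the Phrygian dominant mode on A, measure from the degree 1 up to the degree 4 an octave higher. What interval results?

P11

Spelling the Phrygian dominant mode on A: A B♭ C♯ D E F G.
The degree 1 is A and the scale degree 4 (up an octave) is D.
From A to D is 17 semitones, exactly the perfect eleventh.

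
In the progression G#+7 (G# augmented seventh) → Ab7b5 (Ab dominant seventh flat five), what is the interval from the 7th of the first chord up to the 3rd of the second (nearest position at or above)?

diminished fifth

G#+7 (G# augmented seventh) has F# as its 7th, and Ab7b5 (Ab dominant seventh flat five) has C as its 3rd.
F# up to C is 6 semitones, a half step narrower than a perfect fifth, so the interval is diminished.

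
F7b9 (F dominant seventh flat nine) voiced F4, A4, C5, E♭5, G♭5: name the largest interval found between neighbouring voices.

major third

Adjacent intervals: F4→A4 = major third; A4→C5 = minor third; C5→E♭5 = minor third; E♭5→G♭5 = minor third.
The largest is F4 to A4, a major third (4 semitones).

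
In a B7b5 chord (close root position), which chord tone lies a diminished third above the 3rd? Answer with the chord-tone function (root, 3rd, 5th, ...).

The chord tones of B7b5 (B dominant seventh flat five) are B–D#–F–A.
The 3rd is D#. A diminished third above D# is F.
F is the chord's 5th.

5th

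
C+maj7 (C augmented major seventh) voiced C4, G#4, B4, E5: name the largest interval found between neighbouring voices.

Adjacent intervals: C4→G#4 = augmented fifth; G#4→B4 = minor third; B4→E5 = perfect fourth.
The largest is C4 to G#4, an augmented fifth (8 semitones).

augmented 5th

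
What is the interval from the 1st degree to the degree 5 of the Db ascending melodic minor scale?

perfect 5th

The scale runs Db Eb Fb Gb Ab Bb C.
1st degree = Db; 5th scale degree = Ab.
From Db to Ab is 7 semitones, exactly the perfect fifth.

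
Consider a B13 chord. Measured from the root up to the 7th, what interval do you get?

minor 7th

B13 (B dominant thirteenth): B D# F# A C# G#.
The root is B and the 7th is A.
7 letter names make it a seventh; at 10 semitones (a half step narrower than major) the quality is minor.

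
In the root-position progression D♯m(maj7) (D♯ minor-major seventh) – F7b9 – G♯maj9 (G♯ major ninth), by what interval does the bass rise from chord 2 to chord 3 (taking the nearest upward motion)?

The roots are F and G♯.
From F to G♯: 3 semitones over a second = augmented.

augmented 2nd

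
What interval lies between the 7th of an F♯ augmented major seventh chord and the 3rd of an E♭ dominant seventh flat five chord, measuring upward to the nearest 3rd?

diminished 3rd

The 7th of F♯ augmented major seventh is E♯; the 3rd of E♭ dominant seventh flat five is G.
3 letter names make it a third; at 2 semitones (a whole step narrower than major) the quality is diminished.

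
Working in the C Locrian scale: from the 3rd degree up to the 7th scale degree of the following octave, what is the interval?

perfect 12th

C locrian: C D♭ E♭ F G♭ A♭ B♭.
That puts E♭ below B♭.
Counting 12 letters and 19 half steps from E♭ gives a perfect twelfth.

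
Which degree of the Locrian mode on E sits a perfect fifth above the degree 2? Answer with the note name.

The scale is E F G A Bb C D.
The degree 2 is F; a perfect fifth above that is C — scale degree 6.

C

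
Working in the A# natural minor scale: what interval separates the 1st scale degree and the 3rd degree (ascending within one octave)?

m3

A# natural minor: A# B# C# D# E# F# G#.
That puts A# below C#.
3 letter names make it a third; at 3 semitones (a half step narrower than major) the quality is minor.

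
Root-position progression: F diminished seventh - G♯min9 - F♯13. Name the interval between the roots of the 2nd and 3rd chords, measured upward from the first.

minor seventh

The roots are G♯ and F♯.
From G♯ to F♯: 10 semitones over a seventh = minor.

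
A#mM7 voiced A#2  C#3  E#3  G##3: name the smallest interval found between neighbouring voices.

Adjacent intervals: A#2→C#3 = minor third; C#3→E#3 = major third; E#3→G##3 = major third.
The smallest is A#2 to C#3, a minor third (3 semitones).

minor third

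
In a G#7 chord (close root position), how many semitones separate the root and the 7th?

Spelling the chord: G# B# D# F#.
G# to F# is a minor seventh: 10 semitones.

10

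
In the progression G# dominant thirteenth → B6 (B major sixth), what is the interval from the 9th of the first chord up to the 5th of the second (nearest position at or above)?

minor 6th

The 9th of G# dominant thirteenth is A#; the 5th of B6 (B major sixth) is F#.
6 letter names make it a sixth; at 8 semitones (a half step narrower than major) the quality is minor.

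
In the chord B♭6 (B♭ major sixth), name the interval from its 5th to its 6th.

Spelling the chord: B♭ D F G.
That puts F below G.
F up to G spans 2 letter names and 2 semitones — a major second.

major 2nd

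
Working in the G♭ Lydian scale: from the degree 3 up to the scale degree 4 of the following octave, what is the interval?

G♭ lydian: G♭ A♭ B♭ C D♭ E♭ F.
Degree 3 = B♭; 4th degree (up an octave) = C.
Counting 9 letters and 14 half steps from B♭ gives a major ninth.

major ninth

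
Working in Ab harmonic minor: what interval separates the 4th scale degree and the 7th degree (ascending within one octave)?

The scale runs Ab Bb Cb Db Eb Fb G.
So we need the interval from Db up to G.
Db up to G is 6 semitones, a half step wider than a perfect fourth, so the interval is augmented.

augmented 4th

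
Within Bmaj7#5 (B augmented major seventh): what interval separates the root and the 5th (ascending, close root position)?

augmented fifth

Spelling the chord: B D♯ F𝄪 A♯.
Root = B; 5th = F𝄪.
B up to F𝄪 is 8 semitones, a half step wider than a perfect fifth, so the interval is augmented.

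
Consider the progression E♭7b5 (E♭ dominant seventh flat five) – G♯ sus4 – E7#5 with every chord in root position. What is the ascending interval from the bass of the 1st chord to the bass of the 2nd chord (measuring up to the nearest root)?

The roots are E♭ and G♯.
From E♭ to G♯: 5 semitones over a third = augmented.

augmented 3rd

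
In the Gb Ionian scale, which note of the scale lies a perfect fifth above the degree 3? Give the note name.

The scale is Gb Ab Bb Cb Db Eb F.
The degree 3 is Bb; a perfect fifth above that is F — scale degree 7.

F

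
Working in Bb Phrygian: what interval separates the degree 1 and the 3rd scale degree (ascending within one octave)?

minor third

Spelling Bb Phrygian: Bb Cb Db Eb F Gb Ab.
Degree 1 = Bb; 3rd degree = Db.
3 letter names make it a third; at 3 semitones (a half step narrower than major) the quality is minor.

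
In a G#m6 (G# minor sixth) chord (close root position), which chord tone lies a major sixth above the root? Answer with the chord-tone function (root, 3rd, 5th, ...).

6th

Spelling the chord: G#, B, D#, E#.
The root is G#. A major sixth above G# is E#.
E# is the chord's 6th.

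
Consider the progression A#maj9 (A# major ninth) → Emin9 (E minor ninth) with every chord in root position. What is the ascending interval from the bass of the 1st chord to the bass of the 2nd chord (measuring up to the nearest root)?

diminished fifth

The roots are A# and E.
From A# to E: 6 semitones over a fifth = diminished.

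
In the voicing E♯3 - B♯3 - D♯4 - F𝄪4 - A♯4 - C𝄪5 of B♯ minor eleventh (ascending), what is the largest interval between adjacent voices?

perfect fifth

Adjacent intervals: E♯3→B♯3 = perfect fifth; B♯3→D♯4 = minor third; D♯4→F𝄪4 = major third; F𝄪4→A♯4 = minor third; A♯4→C𝄪5 = major third.
The largest is E♯3 to B♯3, a perfect fifth (7 semitones).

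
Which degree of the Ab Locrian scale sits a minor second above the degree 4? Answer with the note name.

The scale is Ab Bbb Cb Db Ebb Fb Gb.
The degree 4 is Db; a minor second above that is Ebb — scale degree 5.

Ebb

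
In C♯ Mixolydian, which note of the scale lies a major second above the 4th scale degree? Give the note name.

G#

The scale is C♯ D♯ E♯ F♯ G♯ A♯ B.
The 4th scale degree is F♯; a major second above that is G♯ — scale degree 5.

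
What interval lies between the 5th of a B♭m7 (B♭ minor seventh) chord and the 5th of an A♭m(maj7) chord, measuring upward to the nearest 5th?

minor seventh

The 5th of B♭m7 (B♭ minor seventh) is F; the 5th of A♭m(maj7) is E♭.
F up to E♭ is 10 semitones, a half step narrower than a major seventh, so the interval is minor.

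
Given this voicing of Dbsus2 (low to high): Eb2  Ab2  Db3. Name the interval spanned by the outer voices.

The outer voices are Eb2 and Db3.
7 letter names make it a seventh; at 10 semitones (a half step narrower than major) the quality is minor.

minor seventh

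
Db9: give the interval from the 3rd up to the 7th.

Spelling the chord: Db, F, Ab, Cb, Eb.
3rd = F; 7th = Cb.
F up to Cb is 6 semitones, a half step narrower than a perfect fifth, so the interval is diminished.

d5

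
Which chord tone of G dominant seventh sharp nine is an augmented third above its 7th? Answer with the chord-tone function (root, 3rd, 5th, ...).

9th

Spelling the chord: G B D F A♯.
The 7th is F. An augmented third above F is A♯.
A♯ is the chord's 9th.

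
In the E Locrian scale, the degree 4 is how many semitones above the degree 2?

4

The scale is E F G A Bb C D.
F up to A is a major third — 4 semitones.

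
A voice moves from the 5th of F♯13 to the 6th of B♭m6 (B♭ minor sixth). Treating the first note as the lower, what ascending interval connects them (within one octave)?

diminished fifth

F♯13 has C♯ as its 5th, and B♭m6 (B♭ minor sixth) has G as its 6th.
C♯ up to G is 6 semitones, a half step narrower than a perfect fifth, so the interval is diminished.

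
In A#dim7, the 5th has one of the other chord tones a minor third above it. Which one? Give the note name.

Spelling the chord: A# C# E G.
The 5th is E. A minor third above E is G.
G is the chord's 7th.

G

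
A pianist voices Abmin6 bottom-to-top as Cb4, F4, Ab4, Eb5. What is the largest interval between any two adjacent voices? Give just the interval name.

Adjacent intervals: Cb4→F4 = augmented fourth; F4→Ab4 = minor third; Ab4→Eb5 = perfect fifth.
The largest is Ab4 to Eb5, a perfect fifth (7 semitones).

P5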